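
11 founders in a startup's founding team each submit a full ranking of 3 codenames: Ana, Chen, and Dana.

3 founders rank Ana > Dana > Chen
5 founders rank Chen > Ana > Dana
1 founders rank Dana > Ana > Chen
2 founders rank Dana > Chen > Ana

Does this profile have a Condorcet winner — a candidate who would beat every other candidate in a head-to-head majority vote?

No

Head-to-head results (11 voters total):
Ana vs Chen: Chen wins 7–4.
Ana vs Dana: Ana wins 8–3.
Chen vs Dana: Dana wins 6–5.
No candidate beats all others: Ana beats Dana beats Chen beats Ana, a majority cycle.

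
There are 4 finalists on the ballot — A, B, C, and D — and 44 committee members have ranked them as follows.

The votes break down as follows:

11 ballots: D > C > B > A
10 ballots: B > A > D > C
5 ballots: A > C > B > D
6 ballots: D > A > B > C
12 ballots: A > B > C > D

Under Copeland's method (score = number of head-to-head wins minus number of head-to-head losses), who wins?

A

Pairwise results:
  A vs B: A wins 23–21.
  A vs C: A wins 33–11.
  A vs D: A wins 27–17.
  B vs C: B wins 28–16.
  B vs D: B wins 27–17.
  C vs D: D wins 27–17.
Copeland scores (wins − losses):
  A: 3 − 0 = 3
  B: 2 − 1 = 1
  C: 0 − 3 = -3
  D: 1 − 2 = -1
A has the best Copeland score.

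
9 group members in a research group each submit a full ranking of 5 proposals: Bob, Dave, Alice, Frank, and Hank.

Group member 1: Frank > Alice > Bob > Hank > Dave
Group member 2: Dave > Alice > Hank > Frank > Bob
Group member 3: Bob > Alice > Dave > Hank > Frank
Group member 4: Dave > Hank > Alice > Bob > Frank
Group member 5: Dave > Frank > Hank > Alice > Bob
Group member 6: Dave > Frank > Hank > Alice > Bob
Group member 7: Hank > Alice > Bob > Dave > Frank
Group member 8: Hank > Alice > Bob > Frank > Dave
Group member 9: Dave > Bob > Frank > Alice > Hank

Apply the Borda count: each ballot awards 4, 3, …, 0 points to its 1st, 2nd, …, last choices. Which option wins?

Borda scores:
  Bob: 2 + 0 + 4 + 1 + 0 + 0 + 2 + 2 + 3 = 14
  Dave: 0 + 4 + 2 + 4 + 4 + 4 + 1 + 0 + 4 = 23
  Alice: 3 + 3 + 3 + 2 + 1 + 1 + 3 + 3 + 1 = 20
  Frank: 4 + 1 + 0 + 0 + 3 + 3 + 0 + 1 + 2 = 14
  Hank: 1 + 2 + 1 + 3 + 2 + 2 + 4 + 4 + 0 = 19
Dave has the highest total.

Dave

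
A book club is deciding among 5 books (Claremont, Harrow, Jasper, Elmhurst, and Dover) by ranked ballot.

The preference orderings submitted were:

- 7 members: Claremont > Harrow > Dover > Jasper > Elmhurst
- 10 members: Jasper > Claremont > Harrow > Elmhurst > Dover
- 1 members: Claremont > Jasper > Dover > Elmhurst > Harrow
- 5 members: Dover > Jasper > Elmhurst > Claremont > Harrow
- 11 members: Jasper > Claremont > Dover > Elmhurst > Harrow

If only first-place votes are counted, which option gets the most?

First-place vote totals:
  Claremont: 8
  Harrow: 0
  Jasper: 21
  Elmhurst: 0
  Dover: 5
Jasper has the most first-place votes.

Jasper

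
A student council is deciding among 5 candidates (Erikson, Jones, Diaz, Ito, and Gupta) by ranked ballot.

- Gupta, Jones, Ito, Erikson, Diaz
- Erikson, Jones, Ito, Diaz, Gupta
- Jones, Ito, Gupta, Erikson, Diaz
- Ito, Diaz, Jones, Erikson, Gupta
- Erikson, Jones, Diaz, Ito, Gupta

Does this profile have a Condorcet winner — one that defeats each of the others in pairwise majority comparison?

Head-to-head results (5 voters total):
Erikson vs Jones: Jones wins 3–2.
Erikson vs Diaz: Erikson wins 4–1.
Erikson vs Ito: Ito wins 3–2.
Erikson vs Gupta: Erikson wins 3–2.
Jones vs Diaz: Jones wins 4–1.
Jones vs Ito: Jones wins 4–1.
Jones vs Gupta: Jones wins 4–1.
Diaz vs Ito: Ito wins 4–1.
Diaz vs Gupta: Diaz wins 3–2.
Ito vs Gupta: Ito wins 4–1.
Jones beats each rival — Erikson (3–2), Diaz (4–1), Ito (4–1), Gupta (4–1) — so Jones is the Condorcet winner.

Yes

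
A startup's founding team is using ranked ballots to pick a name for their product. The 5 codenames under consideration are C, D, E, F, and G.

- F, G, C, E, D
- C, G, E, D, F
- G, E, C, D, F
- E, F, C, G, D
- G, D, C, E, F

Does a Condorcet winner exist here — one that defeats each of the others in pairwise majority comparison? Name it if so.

Head-to-head results (5 voters total):
C vs D: C wins 4–1.
C vs E: C wins 3–2.
C vs F: C wins 3–2.
C vs G: G wins 3–2.
D vs E: E wins 4–1.
D vs F: D wins 3–2.
D vs G: G wins 5–0.
E vs F: E wins 4–1.
E vs G: G wins 4–1.
F vs G: G wins 3–2.
G beats each rival — C (3–2), D (5–0), E (4–1), F (3–2) — so G is the Condorcet winner.

G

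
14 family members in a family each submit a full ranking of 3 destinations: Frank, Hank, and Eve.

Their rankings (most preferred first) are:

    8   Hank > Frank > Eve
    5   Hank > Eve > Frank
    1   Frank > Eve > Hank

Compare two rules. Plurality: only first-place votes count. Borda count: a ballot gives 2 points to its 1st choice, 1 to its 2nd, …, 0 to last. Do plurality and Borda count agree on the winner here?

Plurality first-place counts: Frank 1, Hank 13, Eve 0 → Hank.
Borda totals: Frank 10, Hank 26, Eve 6 → Hank.
The two rules agree on Hank.

Yes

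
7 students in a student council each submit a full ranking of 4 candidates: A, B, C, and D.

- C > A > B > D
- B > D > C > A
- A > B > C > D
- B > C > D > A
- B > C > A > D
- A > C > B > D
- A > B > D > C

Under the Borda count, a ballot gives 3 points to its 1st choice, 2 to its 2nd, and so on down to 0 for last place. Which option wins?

B

Borda scores:
  A: 2 + 0 + 3 + 0 + 1 + 3 + 3 = 12
  B: 1 + 3 + 2 + 3 + 3 + 1 + 2 = 15
  C: 3 + 1 + 1 + 2 + 2 + 2 + 0 = 11
  D: 0 + 2 + 0 + 1 + 0 + 0 + 1 = 4
B has the highest total.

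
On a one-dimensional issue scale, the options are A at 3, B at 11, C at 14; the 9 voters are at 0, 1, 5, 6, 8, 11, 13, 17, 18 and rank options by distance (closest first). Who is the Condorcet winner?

B

With single-peaked preferences on a line, the Condorcet winner is the candidate closest to the median voter.
The median voter (position 8) is closest to B at 11.
Check: B vs C — voters closer to B: 6 of 9.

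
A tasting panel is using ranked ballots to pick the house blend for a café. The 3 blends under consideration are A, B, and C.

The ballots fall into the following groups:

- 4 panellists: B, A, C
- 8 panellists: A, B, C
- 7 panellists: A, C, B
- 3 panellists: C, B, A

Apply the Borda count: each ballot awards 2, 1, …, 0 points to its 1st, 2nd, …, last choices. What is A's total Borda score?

34

Borda scores:
  A: 4·1 + 8·2 + 7·2 + 3·0 = 34
  B: 4·2 + 8·1 + 7·0 + 3·1 = 19
  C: 4·0 + 8·0 + 7·1 + 3·2 = 13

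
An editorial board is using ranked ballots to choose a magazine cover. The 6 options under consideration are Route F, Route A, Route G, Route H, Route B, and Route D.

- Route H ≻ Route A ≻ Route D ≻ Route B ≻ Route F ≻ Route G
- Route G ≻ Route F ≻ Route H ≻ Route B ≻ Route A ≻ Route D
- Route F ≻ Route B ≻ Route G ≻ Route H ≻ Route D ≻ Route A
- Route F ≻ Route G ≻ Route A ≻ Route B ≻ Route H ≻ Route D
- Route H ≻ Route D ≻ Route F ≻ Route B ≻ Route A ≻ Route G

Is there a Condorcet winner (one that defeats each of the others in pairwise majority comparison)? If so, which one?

Route F

Head-to-head results (5 voters total):
Route F vs Route A: Route F wins 4–1.
Route F vs Route G: Route F wins 4–1.
Route F vs Route H: Route F wins 3–2.
Route F vs Route B: Route F wins 4–1.
Route F vs Route D: Route F wins 3–2.
Route A vs Route G: Route G wins 3–2.
Route A vs Route H: Route H wins 4–1.
Route A vs Route B: Route B wins 3–2.
Route A vs Route D: Route A wins 3–2.
Route G vs Route H: Route G wins 3–2.
Route G vs Route B: Route B wins 3–2.
Route G vs Route D: Route G wins 3–2.
Route H vs Route B: Route H wins 3–2.
Route H vs Route D: Route H wins 5–0.
Route B vs Route D: Route B wins 3–2.
Route F beats each rival — Route A (4–1), Route G (4–1), Route H (3–2), Route B (4–1), Route D (3–2) — so Route F is the Condorcet winner.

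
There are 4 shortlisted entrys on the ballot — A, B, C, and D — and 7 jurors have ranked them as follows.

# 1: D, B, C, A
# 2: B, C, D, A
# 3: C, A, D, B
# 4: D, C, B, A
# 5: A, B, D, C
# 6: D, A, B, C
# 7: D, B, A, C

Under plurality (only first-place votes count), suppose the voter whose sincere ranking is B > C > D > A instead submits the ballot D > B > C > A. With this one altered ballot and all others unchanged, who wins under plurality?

First-place totals with the altered ballot: A 1, B 0, C 1, D 5.
The winner is unchanged: still D.

D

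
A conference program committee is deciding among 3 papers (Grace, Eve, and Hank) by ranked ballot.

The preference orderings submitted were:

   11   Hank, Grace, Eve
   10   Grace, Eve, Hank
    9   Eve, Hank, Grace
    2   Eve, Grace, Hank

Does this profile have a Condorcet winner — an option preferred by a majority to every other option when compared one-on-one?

Head-to-head results (32 voters total):
Grace vs Eve: Grace wins 21–11.
Grace vs Hank: Hank wins 20–12.
Eve vs Hank: Eve wins 21–11.
No candidate beats all others: Grace beats Eve beats Hank beats Grace, a majority cycle.

No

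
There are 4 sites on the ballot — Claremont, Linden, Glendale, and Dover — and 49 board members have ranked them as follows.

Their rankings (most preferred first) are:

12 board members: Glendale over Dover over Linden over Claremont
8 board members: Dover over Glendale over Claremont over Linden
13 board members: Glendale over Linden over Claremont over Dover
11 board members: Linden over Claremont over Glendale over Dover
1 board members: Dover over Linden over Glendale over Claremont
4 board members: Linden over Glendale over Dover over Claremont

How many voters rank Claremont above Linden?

Ballots ranking Claremont above Linden: 8.
Ballots ranking Linden above Claremont: 12+13+11+1+4 = 41.
So 8 of 49 voters prefer Claremont to Linden.

8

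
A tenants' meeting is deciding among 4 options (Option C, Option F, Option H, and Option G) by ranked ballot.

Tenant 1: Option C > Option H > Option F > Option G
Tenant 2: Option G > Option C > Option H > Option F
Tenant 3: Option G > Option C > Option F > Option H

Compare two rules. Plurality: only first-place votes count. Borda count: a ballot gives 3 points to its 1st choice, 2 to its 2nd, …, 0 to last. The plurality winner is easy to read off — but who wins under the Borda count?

Plurality first-place counts: Option C 1, Option F 0, Option H 0, Option G 2 → Option G.
Borda totals: Option C 7, Option F 2, Option H 3, Option G 6 → Option C.

Option C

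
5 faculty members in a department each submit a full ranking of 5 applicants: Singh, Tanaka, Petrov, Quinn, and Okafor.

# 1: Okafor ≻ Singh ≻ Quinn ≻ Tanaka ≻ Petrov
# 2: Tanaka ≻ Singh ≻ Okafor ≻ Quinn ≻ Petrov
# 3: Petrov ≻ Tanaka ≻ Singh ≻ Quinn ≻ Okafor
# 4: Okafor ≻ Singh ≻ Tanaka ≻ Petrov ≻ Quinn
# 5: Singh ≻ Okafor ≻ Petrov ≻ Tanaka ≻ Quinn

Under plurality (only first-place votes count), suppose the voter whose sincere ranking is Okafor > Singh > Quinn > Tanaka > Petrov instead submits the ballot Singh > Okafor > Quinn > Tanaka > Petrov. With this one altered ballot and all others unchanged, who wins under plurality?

Singh

First-place totals with the altered ballot: Singh 2, Tanaka 1, Petrov 1, Quinn 0, Okafor 1.
The switch changes the winner from Okafor to Singh.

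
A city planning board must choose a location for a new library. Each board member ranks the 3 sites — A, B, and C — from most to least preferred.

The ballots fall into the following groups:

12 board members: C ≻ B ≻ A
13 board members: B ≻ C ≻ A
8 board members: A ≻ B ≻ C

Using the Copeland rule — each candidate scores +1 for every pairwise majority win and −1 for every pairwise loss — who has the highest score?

B

Pairwise results:
  A vs B: B wins 25–8.
  A vs C: C wins 25–8.
  B vs C: B wins 21–12.
Copeland scores (wins − losses):
  A: 0 − 2 = -2
  B: 2 − 0 = 2
  C: 1 − 1 = 0
B has the best Copeland score.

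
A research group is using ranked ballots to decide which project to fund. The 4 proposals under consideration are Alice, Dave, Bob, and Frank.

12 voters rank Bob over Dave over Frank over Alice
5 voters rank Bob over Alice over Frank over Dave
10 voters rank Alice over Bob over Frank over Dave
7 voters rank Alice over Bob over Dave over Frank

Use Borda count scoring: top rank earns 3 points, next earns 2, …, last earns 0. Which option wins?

Borda scores:
  Alice: 12·0 + 5·2 + 10·3 + 7·3 = 61
  Dave: 12·2 + 5·0 + 10·0 + 7·1 = 31
  Bob: 12·3 + 5·3 + 10·2 + 7·2 = 85
  Frank: 12·1 + 5·1 + 10·1 + 7·0 = 27
Bob has the highest total.

Bob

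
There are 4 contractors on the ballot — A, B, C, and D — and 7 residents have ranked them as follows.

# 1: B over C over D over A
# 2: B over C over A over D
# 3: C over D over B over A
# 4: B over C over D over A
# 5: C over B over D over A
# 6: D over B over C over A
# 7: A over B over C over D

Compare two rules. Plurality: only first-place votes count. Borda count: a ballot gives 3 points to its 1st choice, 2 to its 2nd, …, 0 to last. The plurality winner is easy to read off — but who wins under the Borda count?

Plurality first-place counts: A 1, B 3, C 2, D 1 → B.
Borda totals: A 4, B 16, C 14, D 8 → B.

B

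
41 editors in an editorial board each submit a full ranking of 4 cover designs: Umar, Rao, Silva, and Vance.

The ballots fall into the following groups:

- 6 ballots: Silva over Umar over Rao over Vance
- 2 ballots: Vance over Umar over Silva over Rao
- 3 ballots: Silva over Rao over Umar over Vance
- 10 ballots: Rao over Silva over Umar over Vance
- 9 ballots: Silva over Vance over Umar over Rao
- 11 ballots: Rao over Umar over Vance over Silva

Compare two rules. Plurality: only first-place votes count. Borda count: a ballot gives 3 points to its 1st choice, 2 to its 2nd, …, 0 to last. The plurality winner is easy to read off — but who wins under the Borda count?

Plurality first-place counts: Umar 0, Rao 21, Silva 18, Vance 2 → Rao.
Borda totals: Umar 60, Rao 75, Silva 76, Vance 35 → Silva.

Silva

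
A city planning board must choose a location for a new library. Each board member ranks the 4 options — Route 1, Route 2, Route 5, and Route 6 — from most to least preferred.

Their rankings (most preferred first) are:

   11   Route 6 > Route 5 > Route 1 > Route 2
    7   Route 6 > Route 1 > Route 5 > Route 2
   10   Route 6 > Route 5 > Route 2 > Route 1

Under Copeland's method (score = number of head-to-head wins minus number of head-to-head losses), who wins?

Route 6

Pairwise results:
  Route 1 vs Route 2: Route 1 wins 18–10.
  Route 1 vs Route 5: Route 5 wins 21–7.
  Route 1 vs Route 6: Route 6 wins 28–0.
  Route 2 vs Route 5: Route 5 wins 28–0.
  Route 2 vs Route 6: Route 6 wins 28–0.
  Route 5 vs Route 6: Route 6 wins 28–0.
Copeland scores (wins − losses):
  Route 1: 1 − 2 = -1
  Route 2: 0 − 3 = -3
  Route 5: 2 − 1 = 1
  Route 6: 3 − 0 = 3
Route 6 has the best Copeland score.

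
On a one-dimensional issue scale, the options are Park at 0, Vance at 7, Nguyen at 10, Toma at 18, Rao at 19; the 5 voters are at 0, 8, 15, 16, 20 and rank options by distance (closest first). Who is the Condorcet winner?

Toma

With single-peaked preferences on a line, the Condorcet winner is the candidate closest to the median voter.
The median voter (position 15) is closest to Toma at 18.
Check: Toma vs Nguyen — voters closer to Toma: 3 of 5.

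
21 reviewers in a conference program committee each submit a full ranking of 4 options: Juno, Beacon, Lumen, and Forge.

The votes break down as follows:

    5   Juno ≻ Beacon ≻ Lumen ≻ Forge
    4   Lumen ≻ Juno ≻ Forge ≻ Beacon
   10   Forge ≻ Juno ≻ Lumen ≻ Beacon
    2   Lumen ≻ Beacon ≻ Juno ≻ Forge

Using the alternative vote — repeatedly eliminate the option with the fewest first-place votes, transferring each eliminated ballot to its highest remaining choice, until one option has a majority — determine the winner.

Lumen

Round 1: Forge 10, Lumen 6, Juno 5, Beacon 0. Beacon has the fewest and is eliminated.
Round 2: Forge 10, Lumen 6, Juno 5. Juno has the fewest and is eliminated.
Round 3: Lumen 11, Forge 10. Lumen has a majority.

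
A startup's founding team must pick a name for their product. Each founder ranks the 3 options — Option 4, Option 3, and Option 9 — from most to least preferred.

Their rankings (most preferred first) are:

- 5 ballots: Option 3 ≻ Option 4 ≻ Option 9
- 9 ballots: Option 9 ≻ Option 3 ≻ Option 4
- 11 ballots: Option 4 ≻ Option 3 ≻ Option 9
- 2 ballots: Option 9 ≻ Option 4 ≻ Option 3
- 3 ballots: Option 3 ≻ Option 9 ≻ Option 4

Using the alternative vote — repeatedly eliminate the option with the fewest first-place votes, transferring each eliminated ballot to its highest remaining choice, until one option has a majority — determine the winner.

Round 1: Option 4 11, Option 9 11, Option 3 8. Option 3 has the fewest and is eliminated.
Round 2: Option 4 16, Option 9 14. Option 4 has a majority.

Option 4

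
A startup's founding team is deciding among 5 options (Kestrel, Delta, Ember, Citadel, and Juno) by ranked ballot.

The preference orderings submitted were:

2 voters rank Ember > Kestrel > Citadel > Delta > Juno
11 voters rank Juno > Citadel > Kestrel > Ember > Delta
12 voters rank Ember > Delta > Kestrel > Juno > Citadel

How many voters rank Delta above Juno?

14

Ballots ranking Delta above Juno: 2+12 = 14.
Ballots ranking Juno above Delta: 11.
So 14 of 25 voters prefer Delta to Juno.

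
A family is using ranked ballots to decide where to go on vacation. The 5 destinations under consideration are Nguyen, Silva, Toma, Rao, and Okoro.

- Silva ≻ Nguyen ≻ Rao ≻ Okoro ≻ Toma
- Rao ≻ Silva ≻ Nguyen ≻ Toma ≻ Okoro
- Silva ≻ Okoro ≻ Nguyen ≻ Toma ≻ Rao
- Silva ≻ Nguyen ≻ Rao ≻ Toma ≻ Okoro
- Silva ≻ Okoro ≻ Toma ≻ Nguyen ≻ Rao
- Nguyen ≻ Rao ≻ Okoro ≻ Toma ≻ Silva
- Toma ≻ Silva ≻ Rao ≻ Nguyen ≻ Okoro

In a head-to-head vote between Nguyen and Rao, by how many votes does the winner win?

3

Ballots ranking Nguyen above Rao: 5.
Ballots ranking Rao above Nguyen: 2.
Nguyen wins 5–2, a margin of 3.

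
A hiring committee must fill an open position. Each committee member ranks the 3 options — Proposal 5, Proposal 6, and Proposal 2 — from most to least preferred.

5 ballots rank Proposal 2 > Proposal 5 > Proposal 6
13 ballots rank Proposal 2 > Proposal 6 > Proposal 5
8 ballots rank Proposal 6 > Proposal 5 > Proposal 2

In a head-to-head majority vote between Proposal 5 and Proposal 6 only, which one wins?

Ballots ranking Proposal 5 above Proposal 6: 5.
Ballots ranking Proposal 6 above Proposal 5: 13+8 = 21.
Proposal 6 wins the head-to-head, 21–5.

Proposal 6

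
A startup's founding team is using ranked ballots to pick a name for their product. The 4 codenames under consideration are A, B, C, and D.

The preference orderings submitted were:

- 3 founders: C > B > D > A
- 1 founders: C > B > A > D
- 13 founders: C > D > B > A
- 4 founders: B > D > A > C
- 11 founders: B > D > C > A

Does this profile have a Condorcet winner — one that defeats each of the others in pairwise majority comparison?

Yes

Head-to-head results (32 voters total):
A vs B: B wins 32–0.
A vs C: C wins 28–4.
A vs D: D wins 31–1.
B vs C: C wins 17–15.
B vs D: B wins 19–13.
C vs D: C wins 17–15.
C beats each rival — A (28–4), B (17–15), D (17–15) — so C is the Condorcet winner.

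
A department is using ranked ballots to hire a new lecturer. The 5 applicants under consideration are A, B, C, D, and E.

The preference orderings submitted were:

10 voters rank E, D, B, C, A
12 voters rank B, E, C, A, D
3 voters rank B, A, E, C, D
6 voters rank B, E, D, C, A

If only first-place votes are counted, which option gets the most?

B

First-place vote totals:
  A: 0
  B: 21
  C: 0
  D: 0
  E: 10
B has the most first-place votes.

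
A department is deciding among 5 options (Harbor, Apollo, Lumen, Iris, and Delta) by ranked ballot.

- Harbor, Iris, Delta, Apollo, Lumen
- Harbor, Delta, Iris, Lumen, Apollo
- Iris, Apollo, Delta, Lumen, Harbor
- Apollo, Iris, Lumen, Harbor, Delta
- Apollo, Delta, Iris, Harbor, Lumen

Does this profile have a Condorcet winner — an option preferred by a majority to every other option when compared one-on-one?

Head-to-head results (5 voters total):
Harbor vs Apollo: Apollo wins 3–2.
Harbor vs Lumen: Harbor wins 3–2.
Harbor vs Iris: Iris wins 3–2.
Harbor vs Delta: Harbor wins 3–2.
Apollo vs Lumen: Apollo wins 4–1.
Apollo vs Iris: Iris wins 3–2.
Apollo vs Delta: Apollo wins 3–2.
Lumen vs Iris: Iris wins 5–0.
Lumen vs Delta: Delta wins 4–1.
Iris vs Delta: Iris wins 3–2.
Iris beats each rival — Harbor (3–2), Apollo (3–2), Lumen (5–0), Delta (3–2) — so Iris is the Condorcet winner.

Yes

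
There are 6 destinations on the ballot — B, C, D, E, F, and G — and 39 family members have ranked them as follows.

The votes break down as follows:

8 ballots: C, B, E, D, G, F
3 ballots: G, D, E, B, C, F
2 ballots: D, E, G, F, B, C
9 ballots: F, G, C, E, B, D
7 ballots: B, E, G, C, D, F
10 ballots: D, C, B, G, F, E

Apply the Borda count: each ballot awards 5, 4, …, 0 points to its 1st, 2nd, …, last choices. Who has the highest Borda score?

C

Borda scores:
  B: 8·4 + 3·2 + 2·1 + 9·1 + 7·5 + 10·3 = 114
  C: 8·5 + 3·1 + 2·0 + 9·3 + 7·2 + 10·4 = 124
  D: 8·2 + 3·4 + 2·5 + 9·0 + 7·1 + 10·5 = 95
  E: 8·3 + 3·3 + 2·4 + 9·2 + 7·4 + 10·0 = 87
  F: 8·0 + 3·0 + 2·2 + 9·5 + 7·0 + 10·1 = 59
  G: 8·1 + 3·5 + 2·3 + 9·4 + 7·3 + 10·2 = 106
C has the highest total.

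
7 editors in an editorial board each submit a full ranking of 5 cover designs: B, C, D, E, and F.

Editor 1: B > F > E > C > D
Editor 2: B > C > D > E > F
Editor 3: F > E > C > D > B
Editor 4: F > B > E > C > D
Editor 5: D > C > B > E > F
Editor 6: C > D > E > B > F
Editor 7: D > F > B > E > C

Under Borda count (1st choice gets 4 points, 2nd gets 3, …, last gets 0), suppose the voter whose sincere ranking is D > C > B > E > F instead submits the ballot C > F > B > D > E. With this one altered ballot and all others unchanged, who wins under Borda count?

Borda totals with the altered ballot: B 16, C 15, D 11, E 11, F 17.
The switch changes the winner from B to F.

F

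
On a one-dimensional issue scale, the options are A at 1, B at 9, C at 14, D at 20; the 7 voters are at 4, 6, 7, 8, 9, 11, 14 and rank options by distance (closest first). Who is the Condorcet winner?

With single-peaked preferences on a line, the Condorcet winner is the candidate closest to the median voter.
The median voter (position 8) is closest to B at 9.
Check: B vs A — voters closer to B: 6 of 7.

B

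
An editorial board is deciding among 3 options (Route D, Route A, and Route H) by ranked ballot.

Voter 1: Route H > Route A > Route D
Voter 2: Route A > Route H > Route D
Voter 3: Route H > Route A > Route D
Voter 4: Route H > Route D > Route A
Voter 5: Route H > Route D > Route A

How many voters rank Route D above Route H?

Ballots ranking Route D above Route H: 0.
Ballots ranking Route H above Route D: 5.
So 0 of 5 voters prefer Route D to Route H.

0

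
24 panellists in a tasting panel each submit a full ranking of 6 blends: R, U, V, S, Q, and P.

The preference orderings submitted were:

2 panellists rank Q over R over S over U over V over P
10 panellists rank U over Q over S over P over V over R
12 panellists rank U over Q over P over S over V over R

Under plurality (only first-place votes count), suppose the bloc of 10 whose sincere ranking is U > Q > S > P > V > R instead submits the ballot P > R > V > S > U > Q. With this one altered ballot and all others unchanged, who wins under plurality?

First-place totals with the altered ballot: R 0, U 12, V 0, S 0, Q 2, P 10.
The winner is unchanged: still U.

U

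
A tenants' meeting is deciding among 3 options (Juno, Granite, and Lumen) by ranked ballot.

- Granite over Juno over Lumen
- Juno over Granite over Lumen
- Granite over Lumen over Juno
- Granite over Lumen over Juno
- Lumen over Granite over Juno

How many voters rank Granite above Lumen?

4

Ballots ranking Granite above Lumen: 4.
Ballots ranking Lumen above Granite: 1.
So 4 of 5 voters prefer Granite to Lumen.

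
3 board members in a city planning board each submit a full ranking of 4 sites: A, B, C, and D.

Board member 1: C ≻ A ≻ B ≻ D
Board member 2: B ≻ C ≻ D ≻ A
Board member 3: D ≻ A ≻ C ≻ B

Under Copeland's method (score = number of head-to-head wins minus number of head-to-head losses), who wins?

Pairwise results:
  A vs B: A wins 2–1.
  A vs C: C wins 2–1.
  A vs D: D wins 2–1.
  B vs C: C wins 2–1.
  B vs D: B wins 2–1.
  C vs D: C wins 2–1.
Copeland scores (wins − losses):
  A: 1 − 2 = -1
  B: 1 − 2 = -1
  C: 3 − 0 = 3
  D: 1 − 2 = -1
C has the best Copeland score.

C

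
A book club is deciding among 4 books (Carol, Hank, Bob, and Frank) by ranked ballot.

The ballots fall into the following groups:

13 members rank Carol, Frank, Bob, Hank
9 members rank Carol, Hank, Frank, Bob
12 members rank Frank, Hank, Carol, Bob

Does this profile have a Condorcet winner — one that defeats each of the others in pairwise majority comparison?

Yes

Head-to-head results (34 voters total):
Carol vs Hank: Carol wins 22–12.
Carol vs Bob: Carol wins 34–0.
Carol vs Frank: Carol wins 22–12.
Hank vs Bob: Hank wins 21–13.
Hank vs Frank: Frank wins 25–9.
Bob vs Frank: Frank wins 34–0.
Carol beats each rival — Hank (22–12), Bob (34–0), Frank (22–12) — so Carol is the Condorcet winner.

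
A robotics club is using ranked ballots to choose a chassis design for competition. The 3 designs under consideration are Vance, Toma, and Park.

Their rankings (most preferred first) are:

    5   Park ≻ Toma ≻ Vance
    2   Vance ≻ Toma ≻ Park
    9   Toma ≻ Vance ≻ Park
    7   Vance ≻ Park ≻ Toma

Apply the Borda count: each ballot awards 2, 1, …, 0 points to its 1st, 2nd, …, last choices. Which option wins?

Borda scores:
  Vance: 5·0 + 2·2 + 9·1 + 7·2 = 27
  Toma: 5·1 + 2·1 + 9·2 + 7·0 = 25
  Park: 5·2 + 2·0 + 9·0 + 7·1 = 17
Vance has the highest total.

Vance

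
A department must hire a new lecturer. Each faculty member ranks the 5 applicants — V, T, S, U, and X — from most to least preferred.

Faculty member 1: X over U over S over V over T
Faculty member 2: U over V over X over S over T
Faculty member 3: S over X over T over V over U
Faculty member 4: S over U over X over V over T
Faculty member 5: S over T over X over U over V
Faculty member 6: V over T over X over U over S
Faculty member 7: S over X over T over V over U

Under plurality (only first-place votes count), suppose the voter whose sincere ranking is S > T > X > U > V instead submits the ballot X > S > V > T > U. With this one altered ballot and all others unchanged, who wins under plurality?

S

First-place totals with the altered ballot: V 1, T 0, S 3, U 1, X 2.
The winner is unchanged: still S.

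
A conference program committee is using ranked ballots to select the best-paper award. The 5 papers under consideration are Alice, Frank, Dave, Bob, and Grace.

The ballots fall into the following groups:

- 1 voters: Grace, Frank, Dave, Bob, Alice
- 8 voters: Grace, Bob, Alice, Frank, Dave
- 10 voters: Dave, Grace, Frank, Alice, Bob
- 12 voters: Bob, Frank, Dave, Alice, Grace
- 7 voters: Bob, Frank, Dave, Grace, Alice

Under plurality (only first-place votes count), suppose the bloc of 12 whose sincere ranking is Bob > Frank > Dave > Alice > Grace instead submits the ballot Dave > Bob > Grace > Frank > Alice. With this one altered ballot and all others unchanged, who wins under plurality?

First-place totals with the altered ballot: Alice 0, Frank 0, Dave 22, Bob 7, Grace 9.
The switch changes the winner from Bob to Dave.

Dave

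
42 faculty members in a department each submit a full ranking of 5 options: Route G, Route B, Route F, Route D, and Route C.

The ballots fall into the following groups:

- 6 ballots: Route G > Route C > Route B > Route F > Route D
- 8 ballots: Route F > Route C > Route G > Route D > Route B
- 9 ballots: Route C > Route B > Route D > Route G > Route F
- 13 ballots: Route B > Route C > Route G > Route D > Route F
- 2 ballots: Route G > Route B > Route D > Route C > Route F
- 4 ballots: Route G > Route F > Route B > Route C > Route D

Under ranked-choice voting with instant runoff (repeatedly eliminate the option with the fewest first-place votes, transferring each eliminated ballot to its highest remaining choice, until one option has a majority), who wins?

Round 1: Route B 13, Route G 12, Route C 9, Route F 8, Route D 0. Route D has the fewest and is eliminated.
Round 2: Route B 13, Route G 12, Route C 9, Route F 8. Route F has the fewest and is eliminated.
Round 3: Route C 17, Route B 13, Route G 12. Route G has the fewest and is eliminated.
Round 4: Route C 23, Route B 19. Route C has a majority.

Route C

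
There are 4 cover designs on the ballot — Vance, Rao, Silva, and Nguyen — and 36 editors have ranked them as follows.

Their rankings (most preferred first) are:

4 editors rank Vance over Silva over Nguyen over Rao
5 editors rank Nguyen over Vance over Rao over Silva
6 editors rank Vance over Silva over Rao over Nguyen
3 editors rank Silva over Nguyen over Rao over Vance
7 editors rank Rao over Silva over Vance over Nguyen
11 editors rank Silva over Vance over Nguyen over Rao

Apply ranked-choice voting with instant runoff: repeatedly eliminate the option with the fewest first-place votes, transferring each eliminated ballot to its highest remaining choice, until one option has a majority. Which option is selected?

Silva

Round 1: Silva 14, Vance 10, Rao 7, Nguyen 5. Nguyen has the fewest and is eliminated.
Round 2: Vance 15, Silva 14, Rao 7. Rao has the fewest and is eliminated.
Round 3: Silva 21, Vance 15. Silva has a majority.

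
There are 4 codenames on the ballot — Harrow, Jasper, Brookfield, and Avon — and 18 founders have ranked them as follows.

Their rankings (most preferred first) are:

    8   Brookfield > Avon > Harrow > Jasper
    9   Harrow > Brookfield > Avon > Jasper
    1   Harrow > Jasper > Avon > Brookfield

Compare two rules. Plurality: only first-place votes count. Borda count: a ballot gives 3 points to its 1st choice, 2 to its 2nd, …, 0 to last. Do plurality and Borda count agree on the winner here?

Plurality first-place counts: Harrow 10, Jasper 0, Brookfield 8, Avon 0 → Harrow.
Borda totals: Harrow 38, Jasper 2, Brookfield 42, Avon 26 → Brookfield.
The two rules disagree: plurality picks Harrow, Borda picks Brookfield.

No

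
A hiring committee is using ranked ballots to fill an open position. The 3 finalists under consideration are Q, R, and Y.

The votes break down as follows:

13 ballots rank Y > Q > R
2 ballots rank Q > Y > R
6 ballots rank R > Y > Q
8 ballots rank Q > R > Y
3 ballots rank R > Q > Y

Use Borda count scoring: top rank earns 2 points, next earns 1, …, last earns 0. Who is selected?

Borda scores:
  Q: 13·1 + 2·2 + 6·0 + 8·2 + 3·1 = 36
  R: 13·0 + 2·0 + 6·2 + 8·1 + 3·2 = 26
  Y: 13·2 + 2·1 + 6·1 + 8·0 + 3·0 = 34
Q has the highest total.

Q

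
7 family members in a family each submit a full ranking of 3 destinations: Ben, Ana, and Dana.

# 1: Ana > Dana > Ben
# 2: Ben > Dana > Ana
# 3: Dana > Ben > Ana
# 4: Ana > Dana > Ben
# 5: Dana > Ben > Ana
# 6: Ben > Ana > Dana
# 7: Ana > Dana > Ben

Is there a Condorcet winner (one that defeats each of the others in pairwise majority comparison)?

Head-to-head results (7 voters total):
Ben vs Ana: Ben wins 4–3.
Ben vs Dana: Dana wins 5–2.
Ana vs Dana: Ana wins 4–3.
No candidate beats all others: Ben beats Ana beats Dana beats Ben, a majority cycle.

No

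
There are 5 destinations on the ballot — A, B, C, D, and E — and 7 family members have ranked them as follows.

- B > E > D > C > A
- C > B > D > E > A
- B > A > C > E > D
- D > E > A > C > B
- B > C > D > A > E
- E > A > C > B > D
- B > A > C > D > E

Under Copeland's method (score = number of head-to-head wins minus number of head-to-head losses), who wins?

B

Pairwise results:
  A vs B: B wins 5–2.
  A vs C: A wins 4–3.
  A vs D: D wins 4–3.
  A vs E: E wins 4–3.
  B vs C: B wins 4–3.
  B vs D: B wins 6–1.
  B vs E: B wins 5–2.
  C vs D: C wins 5–2.
  C vs E: C wins 4–3.
  D vs E: D wins 4–3.
Copeland scores (wins − losses):
  A: 1 − 3 = -2
  B: 4 − 0 = 4
  C: 2 − 2 = 0
  D: 2 − 2 = 0
  E: 1 − 3 = -2
B has the best Copeland score.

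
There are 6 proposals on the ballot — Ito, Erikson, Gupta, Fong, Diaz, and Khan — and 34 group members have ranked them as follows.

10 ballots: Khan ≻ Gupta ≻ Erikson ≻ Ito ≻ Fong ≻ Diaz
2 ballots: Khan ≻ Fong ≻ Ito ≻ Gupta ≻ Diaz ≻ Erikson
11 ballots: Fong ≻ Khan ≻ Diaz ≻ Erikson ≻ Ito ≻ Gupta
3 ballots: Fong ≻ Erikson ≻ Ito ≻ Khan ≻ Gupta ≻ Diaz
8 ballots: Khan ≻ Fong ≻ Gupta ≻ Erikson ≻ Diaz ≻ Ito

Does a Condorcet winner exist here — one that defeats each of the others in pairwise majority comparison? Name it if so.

Head-to-head results (34 voters total):
Ito vs Erikson: Erikson wins 32–2.
Ito vs Gupta: Gupta wins 18–16.
Ito vs Fong: Fong wins 24–10.
Ito vs Diaz: Diaz wins 19–15.
Ito vs Khan: Khan wins 31–3.
Erikson vs Gupta: Gupta wins 20–14.
Erikson vs Fong: Fong wins 24–10.
Erikson vs Diaz: Erikson wins 21–13.
Erikson vs Khan: Khan wins 31–3.
Gupta vs Fong: Fong wins 24–10.
Gupta vs Diaz: Gupta wins 23–11.
Gupta vs Khan: Khan wins 34–0.
Fong vs Diaz: Fong wins 34–0.
Fong vs Khan: Khan wins 20–14.
Diaz vs Khan: Khan wins 34–0.
Khan beats each rival — Ito (31–3), Erikson (31–3), Gupta (34–0), Fong (20–14), Diaz (34–0) — so Khan is the Condorcet winner.

Khan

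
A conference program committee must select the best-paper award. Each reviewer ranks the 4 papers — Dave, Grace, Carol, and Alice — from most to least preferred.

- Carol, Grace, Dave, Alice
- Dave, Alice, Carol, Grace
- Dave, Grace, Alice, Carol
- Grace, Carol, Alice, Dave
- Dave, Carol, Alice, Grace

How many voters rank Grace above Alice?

Ballots ranking Grace above Alice: 3.
Ballots ranking Alice above Grace: 2.
So 3 of 5 voters prefer Grace to Alice.

3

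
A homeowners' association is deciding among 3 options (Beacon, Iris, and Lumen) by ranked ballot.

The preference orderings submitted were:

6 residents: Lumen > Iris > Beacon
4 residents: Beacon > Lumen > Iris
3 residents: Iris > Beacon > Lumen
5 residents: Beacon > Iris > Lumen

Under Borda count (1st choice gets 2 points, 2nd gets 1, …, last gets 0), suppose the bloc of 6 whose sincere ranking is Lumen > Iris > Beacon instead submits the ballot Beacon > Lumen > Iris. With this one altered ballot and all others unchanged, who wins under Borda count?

Beacon

Borda totals with the altered ballot: Beacon 33, Iris 11, Lumen 10.
The winner is unchanged: still Beacon.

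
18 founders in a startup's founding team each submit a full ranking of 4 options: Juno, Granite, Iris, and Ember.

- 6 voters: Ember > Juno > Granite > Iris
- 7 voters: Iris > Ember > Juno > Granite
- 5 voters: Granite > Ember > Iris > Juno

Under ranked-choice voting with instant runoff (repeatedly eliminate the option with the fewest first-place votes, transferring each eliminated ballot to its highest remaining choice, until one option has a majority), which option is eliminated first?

Round 1: Iris 7, Ember 6, Granite 5, Juno 0. Juno has the fewest and is eliminated.
Round 2: Iris 7, Ember 6, Granite 5. Granite has the fewest and is eliminated.
Round 3: Ember 11, Iris 7. Ember has a majority.

Juno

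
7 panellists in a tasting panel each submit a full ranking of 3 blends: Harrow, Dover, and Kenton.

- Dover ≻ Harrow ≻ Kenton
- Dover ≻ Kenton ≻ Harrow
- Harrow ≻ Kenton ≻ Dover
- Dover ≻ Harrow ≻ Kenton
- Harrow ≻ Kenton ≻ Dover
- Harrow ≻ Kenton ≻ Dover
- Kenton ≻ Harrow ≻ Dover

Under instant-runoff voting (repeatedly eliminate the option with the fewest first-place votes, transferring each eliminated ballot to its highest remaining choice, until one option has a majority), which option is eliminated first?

Kenton

Round 1: Harrow 3, Dover 3, Kenton 1. Kenton has the fewest and is eliminated.
Round 2: Harrow 4, Dover 3. Harrow has a majority.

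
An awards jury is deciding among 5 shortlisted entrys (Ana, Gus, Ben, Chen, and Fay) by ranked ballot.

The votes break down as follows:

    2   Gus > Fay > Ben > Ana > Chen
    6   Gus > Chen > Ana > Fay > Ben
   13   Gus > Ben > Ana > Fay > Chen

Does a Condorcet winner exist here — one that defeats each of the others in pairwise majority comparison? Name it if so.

Gus

Head-to-head results (21 voters total):
Ana vs Gus: Gus wins 21–0.
Ana vs Ben: Ben wins 15–6.
Ana vs Chen: Ana wins 15–6.
Ana vs Fay: Ana wins 19–2.
Gus vs Ben: Gus wins 21–0.
Gus vs Chen: Gus wins 21–0.
Gus vs Fay: Gus wins 21–0.
Ben vs Chen: Ben wins 15–6.
Ben vs Fay: Ben wins 13–8.
Chen vs Fay: Fay wins 15–6.
Gus beats each rival — Ana (21–0), Ben (21–0), Chen (21–0), Fay (21–0) — so Gus is the Condorcet winner.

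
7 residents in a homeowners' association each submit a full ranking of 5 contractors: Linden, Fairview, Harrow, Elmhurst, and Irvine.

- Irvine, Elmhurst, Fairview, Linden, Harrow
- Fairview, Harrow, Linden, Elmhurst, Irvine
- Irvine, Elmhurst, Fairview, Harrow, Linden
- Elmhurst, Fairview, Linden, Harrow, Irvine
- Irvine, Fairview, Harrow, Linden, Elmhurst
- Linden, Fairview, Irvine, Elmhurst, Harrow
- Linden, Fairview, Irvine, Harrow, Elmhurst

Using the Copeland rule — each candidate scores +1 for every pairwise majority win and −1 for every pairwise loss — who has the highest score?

Pairwise results:
  Linden vs Fairview: Fairview wins 5–2.
  Linden vs Harrow: Linden wins 4–3.
  Linden vs Elmhurst: Linden wins 4–3.
  Linden vs Irvine: Linden wins 4–3.
  Fairview vs Harrow: Fairview wins 7–0.
  Fairview vs Elmhurst: Fairview wins 4–3.
  Fairview vs Irvine: Fairview wins 4–3.
  Harrow vs Elmhurst: Elmhurst wins 4–3.
  Harrow vs Irvine: Irvine wins 5–2.
  Elmhurst vs Irvine: Irvine wins 5–2.
Copeland scores (wins − losses):
  Linden: 3 − 1 = 2
  Fairview: 4 − 0 = 4
  Harrow: 0 − 4 = -4
  Elmhurst: 1 − 3 = -2
  Irvine: 2 − 2 = 0
Fairview has the best Copeland score.

Fairview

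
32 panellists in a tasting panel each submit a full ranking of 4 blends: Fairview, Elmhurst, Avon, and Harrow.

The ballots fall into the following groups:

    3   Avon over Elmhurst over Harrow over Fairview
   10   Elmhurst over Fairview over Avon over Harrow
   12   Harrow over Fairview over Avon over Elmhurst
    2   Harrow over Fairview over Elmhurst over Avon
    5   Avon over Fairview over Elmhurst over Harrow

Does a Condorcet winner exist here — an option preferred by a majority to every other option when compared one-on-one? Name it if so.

None — there is no Condorcet winner

Head-to-head results (32 voters total):
Fairview vs Elmhurst: Fairview wins 19–13.
Fairview vs Avon: Fairview wins 24–8.
Fairview vs Harrow: Harrow wins 17–15.
Elmhurst vs Avon: Avon wins 20–12.
Elmhurst vs Harrow: Elmhurst wins 18–14.
Avon vs Harrow: Avon wins 18–14.
No candidate beats all others: Fairview beats Elmhurst beats Harrow beats Fairview, a majority cycle.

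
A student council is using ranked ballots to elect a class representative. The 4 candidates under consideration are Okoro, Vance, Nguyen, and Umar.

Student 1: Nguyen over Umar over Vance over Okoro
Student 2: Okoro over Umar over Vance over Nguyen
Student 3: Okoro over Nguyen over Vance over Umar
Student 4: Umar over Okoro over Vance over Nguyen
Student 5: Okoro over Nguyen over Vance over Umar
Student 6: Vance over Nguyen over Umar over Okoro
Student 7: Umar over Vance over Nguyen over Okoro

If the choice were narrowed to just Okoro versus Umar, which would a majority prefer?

Ballots ranking Okoro above Umar: 3.
Ballots ranking Umar above Okoro: 4.
Umar wins the head-to-head, 4–3.

Umar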